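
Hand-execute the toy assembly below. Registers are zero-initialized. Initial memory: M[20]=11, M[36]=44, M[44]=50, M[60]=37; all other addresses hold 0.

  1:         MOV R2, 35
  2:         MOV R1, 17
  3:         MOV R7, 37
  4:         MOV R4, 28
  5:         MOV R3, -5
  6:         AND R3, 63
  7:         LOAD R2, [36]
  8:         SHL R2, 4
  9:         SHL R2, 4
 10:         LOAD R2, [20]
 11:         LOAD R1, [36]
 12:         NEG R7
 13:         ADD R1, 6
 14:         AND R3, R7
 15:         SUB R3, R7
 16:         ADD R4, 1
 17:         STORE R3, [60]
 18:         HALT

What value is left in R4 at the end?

29

R2=35
R1=17
R7=37
R4=28
R3=-5
R3=(-5)&63=59
R2=M[36]=44
R2=44<<4=704
R2=704<<4=11264
R2=M[20]=11
R1=M[36]=44
R7=-(37)=-37
R1=44+6=50
R3=59&(-37)=27
R3=27-(-37)=64
R4=28+1=29
STORE R3, [60] → M[60]=64
halt.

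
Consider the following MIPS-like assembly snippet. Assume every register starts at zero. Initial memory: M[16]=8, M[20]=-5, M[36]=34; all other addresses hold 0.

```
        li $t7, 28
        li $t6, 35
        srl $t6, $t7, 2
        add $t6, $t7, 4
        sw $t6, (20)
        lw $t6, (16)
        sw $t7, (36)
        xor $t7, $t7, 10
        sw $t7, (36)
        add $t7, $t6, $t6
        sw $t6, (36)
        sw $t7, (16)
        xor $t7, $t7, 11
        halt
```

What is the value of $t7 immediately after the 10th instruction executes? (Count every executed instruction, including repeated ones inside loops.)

li $t7, 28 → $t7=28
li $t6, 35 → $t6=35
srl $t6, $t7, 2 → $t6=28>>2=7
add $t6, $t7, 4 → $t6=28+4=32
sw $t6, (20) → M[20]=32
lw $t6, (16) → $t6=M[16]=8
sw $t7, (36) → M[36]=28
xor $t7, $t7, 10 → $t7=28^10=22
sw $t7, (36) → M[36]=22
add $t7, $t6, $t6 → $t7=8+8=16
After step 10: $t7 = 16.

16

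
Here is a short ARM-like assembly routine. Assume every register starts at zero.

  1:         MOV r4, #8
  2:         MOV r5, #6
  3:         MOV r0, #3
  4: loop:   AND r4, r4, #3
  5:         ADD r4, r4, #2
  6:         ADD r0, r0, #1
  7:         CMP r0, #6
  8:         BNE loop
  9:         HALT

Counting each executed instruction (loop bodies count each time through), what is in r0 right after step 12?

MOV r4, #8 → r4=8
MOV r5, #6 → r5=6
MOV r0, #3 → r0=3
AND r4, r4, #3 → r4=8&3=0
ADD r4, r4, #2 → r4=0+2=2
ADD r0, r0, #1 → r0=3+1=4
CMP r0, #6  (cmp 4,6)
BNE loop: taken
AND r4, r4, #3 → r4=2&3=2
ADD r4, r4, #2 → r4=2+2=4
ADD r0, r0, #1 → r0=4+1=5
CMP r0, #6  (cmp 5,6)
After step 12: r0 = 5.

5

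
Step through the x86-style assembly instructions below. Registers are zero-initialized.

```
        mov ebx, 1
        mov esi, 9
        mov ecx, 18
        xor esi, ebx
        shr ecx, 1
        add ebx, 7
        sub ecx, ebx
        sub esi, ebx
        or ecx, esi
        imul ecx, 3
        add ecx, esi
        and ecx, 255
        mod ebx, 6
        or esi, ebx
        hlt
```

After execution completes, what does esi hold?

2

mov ebx, 1 → ebx=1
mov esi, 9 → esi=9
mov ecx, 18 → ecx=18
xor esi, ebx → esi=9^1=8
shr ecx, 1 → ecx=18>>1=9
add ebx, 7 → ebx=1+7=8
sub ecx, ebx → ecx=9-8=1
sub esi, ebx → esi=8-8=0
or ecx, esi → ecx=1|0=1
imul ecx, 3 → ecx=1*3=3
add ecx, esi → ecx=3+0=3
and ecx, 255 → ecx=3&255=3
mod ebx, 6 → ebx=8%6=2
or esi, ebx → esi=0|2=2
halt.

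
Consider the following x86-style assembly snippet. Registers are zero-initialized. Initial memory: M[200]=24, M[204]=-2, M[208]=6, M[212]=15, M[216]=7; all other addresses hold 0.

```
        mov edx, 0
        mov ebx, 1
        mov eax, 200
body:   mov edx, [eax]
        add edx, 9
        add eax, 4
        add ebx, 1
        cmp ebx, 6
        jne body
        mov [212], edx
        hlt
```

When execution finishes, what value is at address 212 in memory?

16

edx=0
ebx=1
eax=200
edx=M[200]=24
edx=24+9=33
eax=200+4=204
ebx=1+1=2
cmp ebx, 6  (cmp 2,6)
jne body: taken
edx=M[204]=-2
edx=(-2)+9=7
eax=204+4=208
ebx=2+1=3
cmp ebx, 6  (cmp 3,6)
jne body: taken
edx=M[208]=6
edx=6+9=15
eax=208+4=212
ebx=3+1=4
cmp ebx, 6  (cmp 4,6)
jne body: taken
edx=M[212]=15
edx=15+9=24
eax=212+4=216
ebx=4+1=5
cmp ebx, 6  (cmp 5,6)
jne body: taken
edx=M[216]=7
edx=7+9=16
eax=216+4=220
ebx=5+1=6
cmp ebx, 6  (cmp 6,6)
jne body: not taken
mov [212], edx → M[212]=16
halt.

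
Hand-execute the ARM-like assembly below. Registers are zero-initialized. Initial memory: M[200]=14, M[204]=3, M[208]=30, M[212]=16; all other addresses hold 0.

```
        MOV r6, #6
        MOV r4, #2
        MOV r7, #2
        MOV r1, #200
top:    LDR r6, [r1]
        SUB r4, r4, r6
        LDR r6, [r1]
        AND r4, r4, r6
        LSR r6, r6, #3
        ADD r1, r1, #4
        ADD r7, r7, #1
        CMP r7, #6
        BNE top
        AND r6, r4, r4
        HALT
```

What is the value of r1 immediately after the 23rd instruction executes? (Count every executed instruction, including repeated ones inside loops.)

r6=6
r4=2
r7=2
r1=200
r6=M[200]=14
r4=2-14=-12
r6=M[200]=14
r4=(-12)&14=4
r6=14>>3=1
r1=200+4=204
r7=2+1=3
CMP r7, #6  (cmp 3,6)
BNE top: taken
r6=M[204]=3
r4=4-3=1
r6=M[204]=3
r4=1&3=1
r6=3>>3=0
r1=204+4=208
r7=3+1=4
CMP r7, #6  (cmp 4,6)
BNE top: taken
r6=M[208]=30
After step 23: r1 = 208.

208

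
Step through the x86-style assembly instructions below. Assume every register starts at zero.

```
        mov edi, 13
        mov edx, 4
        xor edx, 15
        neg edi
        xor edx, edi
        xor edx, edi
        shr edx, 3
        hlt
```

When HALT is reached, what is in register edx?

after mov edi, 13: edi=13
after mov edx, 4: edx=4
after xor edx, 15: edx=4^15=11
after neg edi: edi=-(13)=-13
after xor edx, edi: edx=11^(-13)=-8
after xor edx, edi: edx=(-8)^(-13)=11
after shr edx, 3: edx=11>>3=1
halt.

1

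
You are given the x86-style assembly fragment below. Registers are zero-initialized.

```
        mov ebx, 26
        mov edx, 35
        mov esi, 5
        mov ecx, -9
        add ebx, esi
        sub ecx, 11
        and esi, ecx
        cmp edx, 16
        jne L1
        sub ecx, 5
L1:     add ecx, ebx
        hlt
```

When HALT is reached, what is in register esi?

after mov ebx, 26: ebx=26
after mov edx, 35: edx=35
after mov esi, 5: esi=5
after mov ecx, -9: ecx=-9
after add ebx, esi: ebx=26+5=31
after sub ecx, 11: ecx=(-9)-11=-20
after and esi, ecx: esi=5&(-20)=4
cmp edx, 16  (cmp 35,16)
jne L1: taken
after add ecx, ebx: ecx=(-20)+31=11
halt.

4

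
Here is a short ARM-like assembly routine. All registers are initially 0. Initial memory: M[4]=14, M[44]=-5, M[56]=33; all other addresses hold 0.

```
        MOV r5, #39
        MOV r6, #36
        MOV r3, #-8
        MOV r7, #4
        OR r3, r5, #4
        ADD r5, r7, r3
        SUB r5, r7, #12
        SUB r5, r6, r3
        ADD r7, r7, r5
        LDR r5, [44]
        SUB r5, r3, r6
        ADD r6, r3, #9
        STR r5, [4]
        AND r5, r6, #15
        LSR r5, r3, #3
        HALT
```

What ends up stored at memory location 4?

3

MOV r5, #39 → r5=39
MOV r6, #36 → r6=36
MOV r3, #-8 → r3=-8
MOV r7, #4 → r7=4
OR r3, r5, #4 → r3=39|4=39
ADD r5, r7, r3 → r5=4+39=43
SUB r5, r7, #12 → r5=4-12=-8
SUB r5, r6, r3 → r5=36-39=-3
ADD r7, r7, r5 → r7=4+(-3)=1
LDR r5, [44] → r5=M[44]=-5
SUB r5, r3, r6 → r5=39-36=3
ADD r6, r3, #9 → r6=39+9=48
STR r5, [4] → M[4]=3
AND r5, r6, #15 → r5=48&15=0
LSR r5, r3, #3 → r5=39>>3=4
halt.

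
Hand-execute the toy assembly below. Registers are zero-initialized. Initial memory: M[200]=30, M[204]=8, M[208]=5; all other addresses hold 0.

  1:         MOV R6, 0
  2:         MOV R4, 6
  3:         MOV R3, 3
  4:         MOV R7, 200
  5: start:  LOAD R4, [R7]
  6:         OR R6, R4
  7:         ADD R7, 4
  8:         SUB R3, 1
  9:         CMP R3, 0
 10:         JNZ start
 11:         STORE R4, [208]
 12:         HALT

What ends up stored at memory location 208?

MOV R6, 0 → R6=0
MOV R4, 6 → R4=6
MOV R3, 3 → R3=3
MOV R7, 200 → R7=200
LOAD R4, [R7] → R4=M[200]=30
OR R6, R4 → R6=0|30=30
ADD R7, 4 → R7=200+4=204
SUB R3, 1 → R3=3-1=2
CMP R3, 0  (cmp 2,0)
JNZ start: taken
LOAD R4, [R7] → R4=M[204]=8
OR R6, R4 → R6=30|8=30
ADD R7, 4 → R7=204+4=208
SUB R3, 1 → R3=2-1=1
CMP R3, 0  (cmp 1,0)
JNZ start: taken
LOAD R4, [R7] → R4=M[208]=5
OR R6, R4 → R6=30|5=31
ADD R7, 4 → R7=208+4=212
SUB R3, 1 → R3=1-1=0
CMP R3, 0  (cmp 0,0)
JNZ start: not taken
STORE R4, [208] → M[208]=5
halt.

5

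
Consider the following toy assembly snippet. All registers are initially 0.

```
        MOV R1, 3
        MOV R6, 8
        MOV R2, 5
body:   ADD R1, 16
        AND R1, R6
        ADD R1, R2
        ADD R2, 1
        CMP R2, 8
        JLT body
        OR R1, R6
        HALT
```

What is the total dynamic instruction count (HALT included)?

MOV R1, 3 → R1=3
MOV R6, 8 → R6=8
MOV R2, 5 → R2=5
ADD R1, 16 → R1=3+16=19
AND R1, R6 → R1=19&8=0
ADD R1, R2 → R1=0+5=5
ADD R2, 1 → R2=5+1=6
CMP R2, 8  (cmp 6,8)
JLT body: taken
ADD R1, 16 → R1=5+16=21
AND R1, R6 → R1=21&8=0
ADD R1, R2 → R1=0+6=6
ADD R2, 1 → R2=6+1=7
CMP R2, 8  (cmp 7,8)
JLT body: taken
ADD R1, 16 → R1=6+16=22
AND R1, R6 → R1=22&8=0
ADD R1, R2 → R1=0+7=7
ADD R2, 1 → R2=7+1=8
CMP R2, 8  (cmp 8,8)
JLT body: not taken
OR R1, R6 → R1=7|8=15
halt.
Total executed instructions: 23.

23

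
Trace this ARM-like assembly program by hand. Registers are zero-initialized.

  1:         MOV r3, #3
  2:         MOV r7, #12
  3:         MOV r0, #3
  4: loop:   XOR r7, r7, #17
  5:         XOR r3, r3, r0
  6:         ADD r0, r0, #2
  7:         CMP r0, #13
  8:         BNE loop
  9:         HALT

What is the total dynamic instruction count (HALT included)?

29

r3=3
r7=12
r0=3
r7=12^17=29
r3=3^3=0
r0=3+2=5
CMP r0, #13  (cmp 5,13)
BNE loop: taken
r7=29^17=12
r3=0^5=5
r0=5+2=7
CMP r0, #13  (cmp 7,13)
BNE loop: taken
r7=12^17=29
r3=5^7=2
r0=7+2=9
CMP r0, #13  (cmp 9,13)
BNE loop: taken
r7=29^17=12
r3=2^9=11
r0=9+2=11
CMP r0, #13  (cmp 11,13)
BNE loop: taken
r7=12^17=29
r3=11^11=0
r0=11+2=13
CMP r0, #13  (cmp 13,13)
BNE loop: not taken
halt.
Total executed instructions: 29.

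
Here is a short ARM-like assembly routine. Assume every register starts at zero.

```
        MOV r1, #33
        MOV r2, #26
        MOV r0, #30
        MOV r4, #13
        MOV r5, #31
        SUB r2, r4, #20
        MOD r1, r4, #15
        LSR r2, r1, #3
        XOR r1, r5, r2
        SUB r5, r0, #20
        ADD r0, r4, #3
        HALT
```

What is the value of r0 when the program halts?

r1=33
r2=26
r0=30
r4=13
r5=31
r2=13-20=-7
r1=13%15=13
r2=13>>3=1
r1=31^1=30
r5=30-20=10
r0=13+3=16
halt.

16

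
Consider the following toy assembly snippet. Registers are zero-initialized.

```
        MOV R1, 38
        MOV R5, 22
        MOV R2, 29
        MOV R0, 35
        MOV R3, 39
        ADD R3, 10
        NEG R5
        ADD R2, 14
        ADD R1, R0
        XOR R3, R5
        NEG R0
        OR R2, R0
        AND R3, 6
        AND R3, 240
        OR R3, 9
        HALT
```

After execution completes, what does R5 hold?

-22

after MOV R1, 38: R1=38
after MOV R5, 22: R5=22
after MOV R2, 29: R2=29
after MOV R0, 35: R0=35
after MOV R3, 39: R3=39
after ADD R3, 10: R3=39+10=49
after NEG R5: R5=-(22)=-22
after ADD R2, 14: R2=29+14=43
after ADD R1, R0: R1=38+35=73
after XOR R3, R5: R3=49^(-22)=-37
after NEG R0: R0=-(35)=-35
after OR R2, R0: R2=43|(-35)=-1
after AND R3, 6: R3=(-37)&6=2
after AND R3, 240: R3=2&240=0
after OR R3, 9: R3=0|9=9
halt.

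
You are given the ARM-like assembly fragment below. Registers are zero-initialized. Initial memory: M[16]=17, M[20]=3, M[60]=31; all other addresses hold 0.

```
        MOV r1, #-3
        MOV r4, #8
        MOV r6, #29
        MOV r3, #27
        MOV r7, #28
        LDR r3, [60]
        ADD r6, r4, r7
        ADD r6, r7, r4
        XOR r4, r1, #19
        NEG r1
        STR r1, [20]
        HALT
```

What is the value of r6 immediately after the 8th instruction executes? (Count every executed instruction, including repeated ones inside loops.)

MOV r1, #-3 → r1=-3
MOV r4, #8 → r4=8
MOV r6, #29 → r6=29
MOV r3, #27 → r3=27
MOV r7, #28 → r7=28
LDR r3, [60] → r3=M[60]=31
ADD r6, r4, r7 → r6=8+28=36
ADD r6, r7, r4 → r6=28+8=36
After step 8: r6 = 36.

36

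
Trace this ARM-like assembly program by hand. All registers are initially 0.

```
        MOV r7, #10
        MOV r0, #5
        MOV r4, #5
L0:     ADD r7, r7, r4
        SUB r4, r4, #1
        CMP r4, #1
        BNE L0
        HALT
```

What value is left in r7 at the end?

after MOV r7, #10: r7=10
after MOV r0, #5: r0=5
after MOV r4, #5: r4=5
after ADD r7, r7, r4: r7=10+5=15
after SUB r4, r4, #1: r4=5-1=4
CMP r4, #1  (cmp 4,1)
BNE L0: taken
after ADD r7, r7, r4: r7=15+4=19
after SUB r4, r4, #1: r4=4-1=3
CMP r4, #1  (cmp 3,1)
BNE L0: taken
after ADD r7, r7, r4: r7=19+3=22
after SUB r4, r4, #1: r4=3-1=2
CMP r4, #1  (cmp 2,1)
BNE L0: taken
after ADD r7, r7, r4: r7=22+2=24
after SUB r4, r4, #1: r4=2-1=1
CMP r4, #1  (cmp 1,1)
BNE L0: not taken
halt.

24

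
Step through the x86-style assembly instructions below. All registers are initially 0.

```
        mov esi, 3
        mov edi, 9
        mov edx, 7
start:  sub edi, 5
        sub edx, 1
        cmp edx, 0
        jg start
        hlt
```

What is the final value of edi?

-26

esi=3
edi=9
edx=7
edi=9-5=4
edx=7-1=6
cmp edx, 0  (cmp 6,0)
jg start: taken
edi=4-5=-1
edx=6-1=5
cmp edx, 0  (cmp 5,0)
jg start: taken
edi=(-1)-5=-6
edx=5-1=4
cmp edx, 0  (cmp 4,0)
jg start: taken
edi=(-6)-5=-11
edx=4-1=3
cmp edx, 0  (cmp 3,0)
jg start: taken
edi=(-11)-5=-16
edx=3-1=2
cmp edx, 0  (cmp 2,0)
jg start: taken
edi=(-16)-5=-21
edx=2-1=1
cmp edx, 0  (cmp 1,0)
jg start: taken
edi=(-21)-5=-26
edx=1-1=0
cmp edx, 0  (cmp 0,0)
jg start: not taken
halt.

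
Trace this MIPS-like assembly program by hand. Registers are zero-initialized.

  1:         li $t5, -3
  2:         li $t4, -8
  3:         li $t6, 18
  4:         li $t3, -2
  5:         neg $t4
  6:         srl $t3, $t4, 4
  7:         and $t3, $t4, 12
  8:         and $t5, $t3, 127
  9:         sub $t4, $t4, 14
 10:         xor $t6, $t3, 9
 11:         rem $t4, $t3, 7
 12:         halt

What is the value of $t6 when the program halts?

1

$t5=-3
$t4=-8
$t6=18
$t3=-2
$t4=-(-8)=8
$t3=8>>4=0
$t3=8&12=8
$t5=8&127=8
$t4=8-14=-6
$t6=8^9=1
$t4=8%7=1
halt.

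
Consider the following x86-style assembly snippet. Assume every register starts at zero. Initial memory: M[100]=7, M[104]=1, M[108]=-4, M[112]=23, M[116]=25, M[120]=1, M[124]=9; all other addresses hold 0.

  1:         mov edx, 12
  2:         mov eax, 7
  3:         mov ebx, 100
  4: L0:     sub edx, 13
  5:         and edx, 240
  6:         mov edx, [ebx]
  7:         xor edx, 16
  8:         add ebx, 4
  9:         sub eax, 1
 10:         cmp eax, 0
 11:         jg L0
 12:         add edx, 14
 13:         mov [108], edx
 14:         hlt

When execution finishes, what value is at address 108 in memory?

39

mov edx, 12 → edx=12
mov eax, 7 → eax=7
mov ebx, 100 → ebx=100
sub edx, 13 → edx=12-13=-1
and edx, 240 → edx=(-1)&240=240
mov edx, [ebx] → edx=M[100]=7
xor edx, 16 → edx=7^16=23
add ebx, 4 → ebx=100+4=104
sub eax, 1 → eax=7-1=6
cmp eax, 0  (cmp 6,0)
jg L0: taken
sub edx, 13 → edx=23-13=10
and edx, 240 → edx=10&240=0
mov edx, [ebx] → edx=M[104]=1
xor edx, 16 → edx=1^16=17
add ebx, 4 → ebx=104+4=108
sub eax, 1 → eax=6-1=5
cmp eax, 0  (cmp 5,0)
jg L0: taken
sub edx, 13 → edx=17-13=4
and edx, 240 → edx=4&240=0
mov edx, [ebx] → edx=M[108]=-4
xor edx, 16 → edx=(-4)^16=-20
add ebx, 4 → ebx=108+4=112
sub eax, 1 → eax=5-1=4
cmp eax, 0  (cmp 4,0)
jg L0: taken
sub edx, 13 → edx=(-20)-13=-33
and edx, 240 → edx=(-33)&240=208
mov edx, [ebx] → edx=M[112]=23
xor edx, 16 → edx=23^16=7
add ebx, 4 → ebx=112+4=116
sub eax, 1 → eax=4-1=3
cmp eax, 0  (cmp 3,0)
jg L0: taken
sub edx, 13 → edx=7-13=-6
and edx, 240 → edx=(-6)&240=240
mov edx, [ebx] → edx=M[116]=25
xor edx, 16 → edx=25^16=9
add ebx, 4 → ebx=116+4=120
sub eax, 1 → eax=3-1=2
cmp eax, 0  (cmp 2,0)
jg L0: taken
sub edx, 13 → edx=9-13=-4
and edx, 240 → edx=(-4)&240=240
mov edx, [ebx] → edx=M[120]=1
xor edx, 16 → edx=1^16=17
add ebx, 4 → ebx=120+4=124
sub eax, 1 → eax=2-1=1
cmp eax, 0  (cmp 1,0)
jg L0: taken
sub edx, 13 → edx=17-13=4
and edx, 240 → edx=4&240=0
mov edx, [ebx] → edx=M[124]=9
xor edx, 16 → edx=9^16=25
add ebx, 4 → ebx=124+4=128
sub eax, 1 → eax=1-1=0
cmp eax, 0  (cmp 0,0)
jg L0: not taken
add edx, 14 → edx=25+14=39
mov [108], edx → M[108]=39
halt.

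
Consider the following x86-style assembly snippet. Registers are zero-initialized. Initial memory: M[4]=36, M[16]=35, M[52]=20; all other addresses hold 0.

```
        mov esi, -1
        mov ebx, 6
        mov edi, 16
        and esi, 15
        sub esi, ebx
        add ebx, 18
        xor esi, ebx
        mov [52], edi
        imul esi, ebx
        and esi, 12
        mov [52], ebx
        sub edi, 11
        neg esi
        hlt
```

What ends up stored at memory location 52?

24

mov esi, -1 → esi=-1
mov ebx, 6 → ebx=6
mov edi, 16 → edi=16
and esi, 15 → esi=(-1)&15=15
sub esi, ebx → esi=15-6=9
add ebx, 18 → ebx=6+18=24
xor esi, ebx → esi=9^24=17
mov [52], edi → M[52]=16
imul esi, ebx → esi=17*24=408
and esi, 12 → esi=408&12=8
mov [52], ebx → M[52]=24
sub edi, 11 → edi=16-11=5
neg esi → esi=-(8)=-8
halt.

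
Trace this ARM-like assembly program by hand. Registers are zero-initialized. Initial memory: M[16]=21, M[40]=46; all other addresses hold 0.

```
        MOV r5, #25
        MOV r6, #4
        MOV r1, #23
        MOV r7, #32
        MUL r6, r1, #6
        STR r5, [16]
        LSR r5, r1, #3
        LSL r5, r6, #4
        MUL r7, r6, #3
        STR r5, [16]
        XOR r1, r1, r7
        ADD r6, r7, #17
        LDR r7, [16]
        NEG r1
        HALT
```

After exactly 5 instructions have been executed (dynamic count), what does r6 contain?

after MOV r5, #25: r5=25
after MOV r6, #4: r6=4
after MOV r1, #23: r1=23
after MOV r7, #32: r7=32
after MUL r6, r1, #6: r6=23*6=138
After step 5: r6 = 138.

138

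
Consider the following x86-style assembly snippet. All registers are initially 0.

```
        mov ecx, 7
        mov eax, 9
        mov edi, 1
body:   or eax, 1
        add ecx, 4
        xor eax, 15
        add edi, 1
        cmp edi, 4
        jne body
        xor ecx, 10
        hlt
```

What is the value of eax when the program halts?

6

mov ecx, 7 → ecx=7
mov eax, 9 → eax=9
mov edi, 1 → edi=1
or eax, 1 → eax=9|1=9
add ecx, 4 → ecx=7+4=11
xor eax, 15 → eax=9^15=6
add edi, 1 → edi=1+1=2
cmp edi, 4  (cmp 2,4)
jne body: taken
or eax, 1 → eax=6|1=7
add ecx, 4 → ecx=11+4=15
xor eax, 15 → eax=7^15=8
add edi, 1 → edi=2+1=3
cmp edi, 4  (cmp 3,4)
jne body: taken
or eax, 1 → eax=8|1=9
add ecx, 4 → ecx=15+4=19
xor eax, 15 → eax=9^15=6
add edi, 1 → edi=3+1=4
cmp edi, 4  (cmp 4,4)
jne body: not taken
xor ecx, 10 → ecx=19^10=25
halt.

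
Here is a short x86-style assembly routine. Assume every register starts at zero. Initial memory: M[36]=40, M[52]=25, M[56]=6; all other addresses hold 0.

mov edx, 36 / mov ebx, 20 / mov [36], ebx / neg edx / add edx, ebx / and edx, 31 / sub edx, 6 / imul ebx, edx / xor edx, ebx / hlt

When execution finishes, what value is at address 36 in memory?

after mov edx, 36: edx=36
after mov ebx, 20: ebx=20
mov [36], ebx → M[36]=20
after neg edx: edx=-(36)=-36
after add edx, ebx: edx=(-36)+20=-16
after and edx, 31: edx=(-16)&31=16
after sub edx, 6: edx=16-6=10
after imul ebx, edx: ebx=20*10=200
after xor edx, ebx: edx=10^200=194
halt.

20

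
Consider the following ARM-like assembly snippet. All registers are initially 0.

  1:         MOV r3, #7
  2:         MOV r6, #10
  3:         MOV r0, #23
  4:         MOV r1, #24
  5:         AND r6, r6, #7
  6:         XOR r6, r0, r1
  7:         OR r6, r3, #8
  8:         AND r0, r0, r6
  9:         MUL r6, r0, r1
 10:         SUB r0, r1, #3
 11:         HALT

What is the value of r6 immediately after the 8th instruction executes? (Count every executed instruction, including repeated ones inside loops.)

after MOV r3, #7: r3=7
after MOV r6, #10: r6=10
after MOV r0, #23: r0=23
after MOV r1, #24: r1=24
after AND r6, r6, #7: r6=10&7=2
after XOR r6, r0, r1: r6=23^24=15
after OR r6, r3, #8: r6=7|8=15
after AND r0, r0, r6: r0=23&15=7
After step 8: r6 = 15.

15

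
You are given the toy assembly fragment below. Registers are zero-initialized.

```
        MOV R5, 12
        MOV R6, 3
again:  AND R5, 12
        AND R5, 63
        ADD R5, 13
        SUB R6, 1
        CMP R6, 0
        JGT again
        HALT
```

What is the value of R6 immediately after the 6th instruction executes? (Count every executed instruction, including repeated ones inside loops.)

R5=12
R6=3
R5=12&12=12
R5=12&63=12
R5=12+13=25
R6=3-1=2
After step 6: R6 = 2.

2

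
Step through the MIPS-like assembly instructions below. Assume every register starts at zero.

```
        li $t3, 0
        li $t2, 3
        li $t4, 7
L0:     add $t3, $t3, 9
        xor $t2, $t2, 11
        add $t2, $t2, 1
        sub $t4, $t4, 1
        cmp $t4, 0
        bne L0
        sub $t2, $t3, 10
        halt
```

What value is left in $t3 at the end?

63

li $t3, 0 → $t3=0
li $t2, 3 → $t2=3
li $t4, 7 → $t4=7
add $t3, $t3, 9 → $t3=0+9=9
xor $t2, $t2, 11 → $t2=3^11=8
add $t2, $t2, 1 → $t2=8+1=9
sub $t4, $t4, 1 → $t4=7-1=6
cmp $t4, 0  (cmp 6,0)
bne L0: taken
add $t3, $t3, 9 → $t3=9+9=18
xor $t2, $t2, 11 → $t2=9^11=2
add $t2, $t2, 1 → $t2=2+1=3
sub $t4, $t4, 1 → $t4=6-1=5
cmp $t4, 0  (cmp 5,0)
bne L0: taken
add $t3, $t3, 9 → $t3=18+9=27
xor $t2, $t2, 11 → $t2=3^11=8
add $t2, $t2, 1 → $t2=8+1=9
sub $t4, $t4, 1 → $t4=5-1=4
cmp $t4, 0  (cmp 4,0)
bne L0: taken
add $t3, $t3, 9 → $t3=27+9=36
xor $t2, $t2, 11 → $t2=9^11=2
add $t2, $t2, 1 → $t2=2+1=3
sub $t4, $t4, 1 → $t4=4-1=3
cmp $t4, 0  (cmp 3,0)
bne L0: taken
add $t3, $t3, 9 → $t3=36+9=45
xor $t2, $t2, 11 → $t2=3^11=8
add $t2, $t2, 1 → $t2=8+1=9
sub $t4, $t4, 1 → $t4=3-1=2
cmp $t4, 0  (cmp 2,0)
bne L0: taken
add $t3, $t3, 9 → $t3=45+9=54
xor $t2, $t2, 11 → $t2=9^11=2
add $t2, $t2, 1 → $t2=2+1=3
sub $t4, $t4, 1 → $t4=2-1=1
cmp $t4, 0  (cmp 1,0)
bne L0: taken
add $t3, $t3, 9 → $t3=54+9=63
xor $t2, $t2, 11 → $t2=3^11=8
add $t2, $t2, 1 → $t2=8+1=9
sub $t4, $t4, 1 → $t4=1-1=0
cmp $t4, 0  (cmp 0,0)
bne L0: not taken
sub $t2, $t3, 10 → $t2=63-10=53
halt.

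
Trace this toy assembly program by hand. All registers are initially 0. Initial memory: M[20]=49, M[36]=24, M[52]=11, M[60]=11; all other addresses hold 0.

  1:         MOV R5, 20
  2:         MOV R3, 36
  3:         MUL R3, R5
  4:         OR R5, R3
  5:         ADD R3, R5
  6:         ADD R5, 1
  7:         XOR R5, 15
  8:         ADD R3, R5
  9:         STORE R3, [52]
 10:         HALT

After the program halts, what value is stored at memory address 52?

after MOV R5, 20: R5=20
after MOV R3, 36: R3=36
after MUL R3, R5: R3=36*20=720
after OR R5, R3: R5=20|720=724
after ADD R3, R5: R3=720+724=1444
after ADD R5, 1: R5=724+1=725
after XOR R5, 15: R5=725^15=730
after ADD R3, R5: R3=1444+730=2174
STORE R3, [52] → M[52]=2174
halt.

2174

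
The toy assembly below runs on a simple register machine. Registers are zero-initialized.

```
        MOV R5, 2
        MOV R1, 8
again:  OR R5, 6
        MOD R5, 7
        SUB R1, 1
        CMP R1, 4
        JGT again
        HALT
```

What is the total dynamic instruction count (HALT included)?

23

MOV R5, 2 → R5=2
MOV R1, 8 → R1=8
OR R5, 6 → R5=2|6=6
MOD R5, 7 → R5=6%7=6
SUB R1, 1 → R1=8-1=7
CMP R1, 4  (cmp 7,4)
JGT again: taken
OR R5, 6 → R5=6|6=6
MOD R5, 7 → R5=6%7=6
SUB R1, 1 → R1=7-1=6
CMP R1, 4  (cmp 6,4)
JGT again: taken
OR R5, 6 → R5=6|6=6
MOD R5, 7 → R5=6%7=6
SUB R1, 1 → R1=6-1=5
CMP R1, 4  (cmp 5,4)
JGT again: taken
OR R5, 6 → R5=6|6=6
MOD R5, 7 → R5=6%7=6
SUB R1, 1 → R1=5-1=4
CMP R1, 4  (cmp 4,4)
JGT again: not taken
halt.
Total executed instructions: 23.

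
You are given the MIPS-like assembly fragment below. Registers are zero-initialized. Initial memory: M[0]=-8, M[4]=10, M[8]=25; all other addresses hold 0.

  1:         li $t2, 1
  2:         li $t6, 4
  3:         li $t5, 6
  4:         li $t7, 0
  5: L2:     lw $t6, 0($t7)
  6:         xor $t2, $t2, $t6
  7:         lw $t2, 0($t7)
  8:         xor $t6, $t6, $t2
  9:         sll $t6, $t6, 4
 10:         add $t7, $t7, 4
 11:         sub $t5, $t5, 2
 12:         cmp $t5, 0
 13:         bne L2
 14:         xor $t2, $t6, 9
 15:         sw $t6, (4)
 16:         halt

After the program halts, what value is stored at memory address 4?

0

li $t2, 1 → $t2=1
li $t6, 4 → $t6=4
li $t5, 6 → $t5=6
li $t7, 0 → $t7=0
lw $t6, 0($t7) → $t6=M[0]=-8
xor $t2, $t2, $t6 → $t2=1^(-8)=-7
lw $t2, 0($t7) → $t2=M[0]=-8
xor $t6, $t6, $t2 → $t6=(-8)^(-8)=0
sll $t6, $t6, 4 → $t6=0<<4=0
add $t7, $t7, 4 → $t7=0+4=4
sub $t5, $t5, 2 → $t5=6-2=4
cmp $t5, 0  (cmp 4,0)
bne L2: taken
lw $t6, 0($t7) → $t6=M[4]=10
xor $t2, $t2, $t6 → $t2=(-8)^10=-14
lw $t2, 0($t7) → $t2=M[4]=10
xor $t6, $t6, $t2 → $t6=10^10=0
sll $t6, $t6, 4 → $t6=0<<4=0
add $t7, $t7, 4 → $t7=4+4=8
sub $t5, $t5, 2 → $t5=4-2=2
cmp $t5, 0  (cmp 2,0)
bne L2: taken
lw $t6, 0($t7) → $t6=M[8]=25
xor $t2, $t2, $t6 → $t2=10^25=19
lw $t2, 0($t7) → $t2=M[8]=25
xor $t6, $t6, $t2 → $t6=25^25=0
sll $t6, $t6, 4 → $t6=0<<4=0
add $t7, $t7, 4 → $t7=8+4=12
sub $t5, $t5, 2 → $t5=2-2=0
cmp $t5, 0  (cmp 0,0)
bne L2: not taken
xor $t2, $t6, 9 → $t2=0^9=9
sw $t6, (4) → M[4]=0
halt.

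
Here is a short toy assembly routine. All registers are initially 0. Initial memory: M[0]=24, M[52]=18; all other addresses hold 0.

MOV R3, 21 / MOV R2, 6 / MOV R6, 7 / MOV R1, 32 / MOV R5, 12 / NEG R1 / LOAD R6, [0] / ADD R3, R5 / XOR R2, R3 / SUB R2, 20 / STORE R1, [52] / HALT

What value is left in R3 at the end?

after MOV R3, 21: R3=21
after MOV R2, 6: R2=6
after MOV R6, 7: R6=7
after MOV R1, 32: R1=32
after MOV R5, 12: R5=12
after NEG R1: R1=-(32)=-32
after LOAD R6, [0]: R6=M[0]=24
after ADD R3, R5: R3=21+12=33
after XOR R2, R3: R2=6^33=39
after SUB R2, 20: R2=39-20=19
STORE R1, [52] → M[52]=-32
halt.

33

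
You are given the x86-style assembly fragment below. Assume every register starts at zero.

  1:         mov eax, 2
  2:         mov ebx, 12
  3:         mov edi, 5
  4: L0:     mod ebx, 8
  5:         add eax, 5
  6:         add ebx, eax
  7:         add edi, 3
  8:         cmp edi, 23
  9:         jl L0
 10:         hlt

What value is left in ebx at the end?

33

after mov eax, 2: eax=2
after mov ebx, 12: ebx=12
after mov edi, 5: edi=5
after mod ebx, 8: ebx=12%8=4
after add eax, 5: eax=2+5=7
after add ebx, eax: ebx=4+7=11
after add edi, 3: edi=5+3=8
cmp edi, 23  (cmp 8,23)
jl L0: taken
after mod ebx, 8: ebx=11%8=3
after add eax, 5: eax=7+5=12
after add ebx, eax: ebx=3+12=15
after add edi, 3: edi=8+3=11
cmp edi, 23  (cmp 11,23)
jl L0: taken
after mod ebx, 8: ebx=15%8=7
after add eax, 5: eax=12+5=17
after add ebx, eax: ebx=7+17=24
after add edi, 3: edi=11+3=14
cmp edi, 23  (cmp 14,23)
jl L0: taken
after mod ebx, 8: ebx=24%8=0
after add eax, 5: eax=17+5=22
after add ebx, eax: ebx=0+22=22
after add edi, 3: edi=14+3=17
cmp edi, 23  (cmp 17,23)
jl L0: taken
after mod ebx, 8: ebx=22%8=6
after add eax, 5: eax=22+5=27
after add ebx, eax: ebx=6+27=33
after add edi, 3: edi=17+3=20
cmp edi, 23  (cmp 20,23)
jl L0: taken
after mod ebx, 8: ebx=33%8=1
after add eax, 5: eax=27+5=32
after add ebx, eax: ebx=1+32=33
after add edi, 3: edi=20+3=23
cmp edi, 23  (cmp 23,23)
jl L0: not taken
halt.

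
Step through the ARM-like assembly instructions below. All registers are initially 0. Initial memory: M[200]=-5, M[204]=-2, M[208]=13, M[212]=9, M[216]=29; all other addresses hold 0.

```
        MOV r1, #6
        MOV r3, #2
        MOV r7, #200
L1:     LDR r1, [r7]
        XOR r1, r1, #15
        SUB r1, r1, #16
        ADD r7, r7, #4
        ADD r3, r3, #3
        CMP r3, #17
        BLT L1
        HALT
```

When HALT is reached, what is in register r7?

after MOV r1, #6: r1=6
after MOV r3, #2: r3=2
after MOV r7, #200: r7=200
after LDR r1, [r7]: r1=M[200]=-5
after XOR r1, r1, #15: r1=(-5)^15=-12
after SUB r1, r1, #16: r1=(-12)-16=-28
after ADD r7, r7, #4: r7=200+4=204
after ADD r3, r3, #3: r3=2+3=5
CMP r3, #17  (cmp 5,17)
BLT L1: taken
after LDR r1, [r7]: r1=M[204]=-2
after XOR r1, r1, #15: r1=(-2)^15=-15
after SUB r1, r1, #16: r1=(-15)-16=-31
after ADD r7, r7, #4: r7=204+4=208
after ADD r3, r3, #3: r3=5+3=8
CMP r3, #17  (cmp 8,17)
BLT L1: taken
after LDR r1, [r7]: r1=M[208]=13
after XOR r1, r1, #15: r1=13^15=2
after SUB r1, r1, #16: r1=2-16=-14
after ADD r7, r7, #4: r7=208+4=212
after ADD r3, r3, #3: r3=8+3=11
CMP r3, #17  (cmp 11,17)
BLT L1: taken
after LDR r1, [r7]: r1=M[212]=9
after XOR r1, r1, #15: r1=9^15=6
after SUB r1, r1, #16: r1=6-16=-10
after ADD r7, r7, #4: r7=212+4=216
after ADD r3, r3, #3: r3=11+3=14
CMP r3, #17  (cmp 14,17)
BLT L1: taken
after LDR r1, [r7]: r1=M[216]=29
after XOR r1, r1, #15: r1=29^15=18
after SUB r1, r1, #16: r1=18-16=2
after ADD r7, r7, #4: r7=216+4=220
after ADD r3, r3, #3: r3=14+3=17
CMP r3, #17  (cmp 17,17)
BLT L1: not taken
halt.

220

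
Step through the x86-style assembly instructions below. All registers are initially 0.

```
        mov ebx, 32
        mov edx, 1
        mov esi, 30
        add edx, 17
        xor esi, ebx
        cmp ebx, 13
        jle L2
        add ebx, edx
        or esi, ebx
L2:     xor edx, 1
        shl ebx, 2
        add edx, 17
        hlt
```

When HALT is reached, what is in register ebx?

ebx=32
edx=1
esi=30
edx=1+17=18
esi=30^32=62
cmp ebx, 13  (cmp 32,13)
jle L2: not taken
ebx=32+18=50
esi=62|50=62
edx=18^1=19
ebx=50<<2=200
edx=19+17=36
halt.

200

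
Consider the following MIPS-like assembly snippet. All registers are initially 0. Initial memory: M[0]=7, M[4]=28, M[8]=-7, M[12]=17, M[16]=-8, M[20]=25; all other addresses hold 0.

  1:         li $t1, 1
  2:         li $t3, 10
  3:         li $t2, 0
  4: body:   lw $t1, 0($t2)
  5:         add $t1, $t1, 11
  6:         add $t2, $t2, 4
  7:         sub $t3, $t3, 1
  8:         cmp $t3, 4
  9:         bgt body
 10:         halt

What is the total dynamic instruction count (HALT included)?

40

after li $t1, 1: $t1=1
after li $t3, 10: $t3=10
after li $t2, 0: $t2=0
after lw $t1, 0($t2): $t1=M[0]=7
after add $t1, $t1, 11: $t1=7+11=18
after add $t2, $t2, 4: $t2=0+4=4
after sub $t3, $t3, 1: $t3=10-1=9
cmp $t3, 4  (cmp 9,4)
bgt body: taken
after lw $t1, 0($t2): $t1=M[4]=28
after add $t1, $t1, 11: $t1=28+11=39
after add $t2, $t2, 4: $t2=4+4=8
after sub $t3, $t3, 1: $t3=9-1=8
cmp $t3, 4  (cmp 8,4)
bgt body: taken
after lw $t1, 0($t2): $t1=M[8]=-7
after add $t1, $t1, 11: $t1=(-7)+11=4
after add $t2, $t2, 4: $t2=8+4=12
after sub $t3, $t3, 1: $t3=8-1=7
cmp $t3, 4  (cmp 7,4)
bgt body: taken
after lw $t1, 0($t2): $t1=M[12]=17
after add $t1, $t1, 11: $t1=17+11=28
after add $t2, $t2, 4: $t2=12+4=16
after sub $t3, $t3, 1: $t3=7-1=6
cmp $t3, 4  (cmp 6,4)
bgt body: taken
after lw $t1, 0($t2): $t1=M[16]=-8
after add $t1, $t1, 11: $t1=(-8)+11=3
after add $t2, $t2, 4: $t2=16+4=20
after sub $t3, $t3, 1: $t3=6-1=5
cmp $t3, 4  (cmp 5,4)
bgt body: taken
after lw $t1, 0($t2): $t1=M[20]=25
after add $t1, $t1, 11: $t1=25+11=36
after add $t2, $t2, 4: $t2=20+4=24
after sub $t3, $t3, 1: $t3=5-1=4
cmp $t3, 4  (cmp 4,4)
bgt body: not taken
halt.
Total executed instructions: 40.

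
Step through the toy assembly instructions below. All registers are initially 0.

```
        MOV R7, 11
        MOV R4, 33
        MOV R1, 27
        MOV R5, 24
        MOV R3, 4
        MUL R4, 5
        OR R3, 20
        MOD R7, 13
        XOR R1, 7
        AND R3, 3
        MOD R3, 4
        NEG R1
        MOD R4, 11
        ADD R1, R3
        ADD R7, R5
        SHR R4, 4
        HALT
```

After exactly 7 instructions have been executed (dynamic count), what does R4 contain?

R7=11
R4=33
R1=27
R5=24
R3=4
R4=33*5=165
R3=4|20=20
After step 7: R4 = 165.

165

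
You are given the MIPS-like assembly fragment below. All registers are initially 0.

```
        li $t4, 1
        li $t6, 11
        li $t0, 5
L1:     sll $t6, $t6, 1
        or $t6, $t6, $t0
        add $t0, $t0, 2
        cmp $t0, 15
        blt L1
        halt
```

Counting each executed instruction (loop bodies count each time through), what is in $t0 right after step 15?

9

$t4=1
$t6=11
$t0=5
$t6=11<<1=22
$t6=22|5=23
$t0=5+2=7
cmp $t0, 15  (cmp 7,15)
blt L1: taken
$t6=23<<1=46
$t6=46|7=47
$t0=7+2=9
cmp $t0, 15  (cmp 9,15)
blt L1: taken
$t6=47<<1=94
$t6=94|9=95
After step 15: $t0 = 9.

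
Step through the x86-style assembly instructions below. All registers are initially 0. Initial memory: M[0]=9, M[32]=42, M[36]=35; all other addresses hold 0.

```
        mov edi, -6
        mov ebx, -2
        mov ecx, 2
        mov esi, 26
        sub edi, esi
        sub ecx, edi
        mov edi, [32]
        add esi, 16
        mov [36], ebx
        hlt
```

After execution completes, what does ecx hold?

mov edi, -6 → edi=-6
mov ebx, -2 → ebx=-2
mov ecx, 2 → ecx=2
mov esi, 26 → esi=26
sub edi, esi → edi=(-6)-26=-32
sub ecx, edi → ecx=2-(-32)=34
mov edi, [32] → edi=M[32]=42
add esi, 16 → esi=26+16=42
mov [36], ebx → M[36]=-2
halt.

34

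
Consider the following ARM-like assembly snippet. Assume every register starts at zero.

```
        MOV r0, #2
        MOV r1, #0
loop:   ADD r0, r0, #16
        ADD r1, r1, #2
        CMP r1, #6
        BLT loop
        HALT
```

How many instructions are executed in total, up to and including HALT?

15

r0=2
r1=0
r0=2+16=18
r1=0+2=2
CMP r1, #6  (cmp 2,6)
BLT loop: taken
r0=18+16=34
r1=2+2=4
CMP r1, #6  (cmp 4,6)
BLT loop: taken
r0=34+16=50
r1=4+2=6
CMP r1, #6  (cmp 6,6)
BLT loop: not taken
halt.
Total executed instructions: 15.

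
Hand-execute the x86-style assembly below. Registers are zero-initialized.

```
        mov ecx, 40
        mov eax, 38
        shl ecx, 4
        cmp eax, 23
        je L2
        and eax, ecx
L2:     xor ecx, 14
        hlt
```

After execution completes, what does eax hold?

after mov ecx, 40: ecx=40
after mov eax, 38: eax=38
after shl ecx, 4: ecx=40<<4=640
cmp eax, 23  (cmp 38,23)
je L2: not taken
after and eax, ecx: eax=38&640=0
after xor ecx, 14: ecx=640^14=654
halt.

0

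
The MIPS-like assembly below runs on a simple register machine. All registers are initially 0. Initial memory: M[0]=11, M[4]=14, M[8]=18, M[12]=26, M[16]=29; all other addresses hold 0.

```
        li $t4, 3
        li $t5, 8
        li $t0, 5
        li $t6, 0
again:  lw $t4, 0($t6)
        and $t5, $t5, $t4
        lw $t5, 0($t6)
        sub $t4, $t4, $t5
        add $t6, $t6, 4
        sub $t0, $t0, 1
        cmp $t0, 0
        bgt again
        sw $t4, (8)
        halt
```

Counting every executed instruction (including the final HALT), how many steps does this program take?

46

after li $t4, 3: $t4=3
after li $t5, 8: $t5=8
after li $t0, 5: $t0=5
after li $t6, 0: $t6=0
after lw $t4, 0($t6): $t4=M[0]=11
after and $t5, $t5, $t4: $t5=8&11=8
after lw $t5, 0($t6): $t5=M[0]=11
after sub $t4, $t4, $t5: $t4=11-11=0
after add $t6, $t6, 4: $t6=0+4=4
after sub $t0, $t0, 1: $t0=5-1=4
cmp $t0, 0  (cmp 4,0)
bgt again: taken
after lw $t4, 0($t6): $t4=M[4]=14
after and $t5, $t5, $t4: $t5=11&14=10
after lw $t5, 0($t6): $t5=M[4]=14
after sub $t4, $t4, $t5: $t4=14-14=0
after add $t6, $t6, 4: $t6=4+4=8
after sub $t0, $t0, 1: $t0=4-1=3
cmp $t0, 0  (cmp 3,0)
bgt again: taken
after lw $t4, 0($t6): $t4=M[8]=18
after and $t5, $t5, $t4: $t5=14&18=2
after lw $t5, 0($t6): $t5=M[8]=18
after sub $t4, $t4, $t5: $t4=18-18=0
after add $t6, $t6, 4: $t6=8+4=12
after sub $t0, $t0, 1: $t0=3-1=2
cmp $t0, 0  (cmp 2,0)
bgt again: taken
after lw $t4, 0($t6): $t4=M[12]=26
after and $t5, $t5, $t4: $t5=18&26=18
after lw $t5, 0($t6): $t5=M[12]=26
after sub $t4, $t4, $t5: $t4=26-26=0
after add $t6, $t6, 4: $t6=12+4=16
after sub $t0, $t0, 1: $t0=2-1=1
cmp $t0, 0  (cmp 1,0)
bgt again: taken
after lw $t4, 0($t6): $t4=M[16]=29
after and $t5, $t5, $t4: $t5=26&29=24
after lw $t5, 0($t6): $t5=M[16]=29
after sub $t4, $t4, $t5: $t4=29-29=0
after add $t6, $t6, 4: $t6=16+4=20
after sub $t0, $t0, 1: $t0=1-1=0
cmp $t0, 0  (cmp 0,0)
bgt again: not taken
sw $t4, (8) → M[8]=0
halt.
Total executed instructions: 46.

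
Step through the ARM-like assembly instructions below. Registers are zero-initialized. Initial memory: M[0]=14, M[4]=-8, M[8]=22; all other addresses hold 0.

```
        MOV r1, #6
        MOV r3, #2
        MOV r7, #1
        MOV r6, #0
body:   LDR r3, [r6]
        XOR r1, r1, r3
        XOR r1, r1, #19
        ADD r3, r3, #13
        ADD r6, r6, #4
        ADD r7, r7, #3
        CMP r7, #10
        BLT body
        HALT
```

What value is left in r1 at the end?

after MOV r1, #6: r1=6
after MOV r3, #2: r3=2
after MOV r7, #1: r7=1
after MOV r6, #0: r6=0
after LDR r3, [r6]: r3=M[0]=14
after XOR r1, r1, r3: r1=6^14=8
after XOR r1, r1, #19: r1=8^19=27
after ADD r3, r3, #13: r3=14+13=27
after ADD r6, r6, #4: r6=0+4=4
after ADD r7, r7, #3: r7=1+3=4
CMP r7, #10  (cmp 4,10)
BLT body: taken
after LDR r3, [r6]: r3=M[4]=-8
after XOR r1, r1, r3: r1=27^(-8)=-29
after XOR r1, r1, #19: r1=(-29)^19=-16
after ADD r3, r3, #13: r3=(-8)+13=5
after ADD r6, r6, #4: r6=4+4=8
after ADD r7, r7, #3: r7=4+3=7
CMP r7, #10  (cmp 7,10)
BLT body: taken
after LDR r3, [r6]: r3=M[8]=22
after XOR r1, r1, r3: r1=(-16)^22=-26
after XOR r1, r1, #19: r1=(-26)^19=-11
after ADD r3, r3, #13: r3=22+13=35
after ADD r6, r6, #4: r6=8+4=12
after ADD r7, r7, #3: r7=7+3=10
CMP r7, #10  (cmp 10,10)
BLT body: not taken
halt.

-11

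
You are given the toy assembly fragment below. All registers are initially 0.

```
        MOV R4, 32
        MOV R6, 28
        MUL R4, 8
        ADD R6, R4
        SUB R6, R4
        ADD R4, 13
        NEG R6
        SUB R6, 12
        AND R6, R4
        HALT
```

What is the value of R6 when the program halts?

MOV R4, 32 → R4=32
MOV R6, 28 → R6=28
MUL R4, 8 → R4=32*8=256
ADD R6, R4 → R6=28+256=284
SUB R6, R4 → R6=284-256=28
ADD R4, 13 → R4=256+13=269
NEG R6 → R6=-(28)=-28
SUB R6, 12 → R6=(-28)-12=-40
AND R6, R4 → R6=(-40)&269=264
halt.

264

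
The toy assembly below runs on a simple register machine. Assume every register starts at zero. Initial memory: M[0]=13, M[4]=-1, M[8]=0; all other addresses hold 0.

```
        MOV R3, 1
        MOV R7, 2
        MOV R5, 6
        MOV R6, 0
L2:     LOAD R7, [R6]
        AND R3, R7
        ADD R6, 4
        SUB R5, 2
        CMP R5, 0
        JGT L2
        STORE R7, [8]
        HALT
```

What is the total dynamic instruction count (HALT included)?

after MOV R3, 1: R3=1
after MOV R7, 2: R7=2
after MOV R5, 6: R5=6
after MOV R6, 0: R6=0
after LOAD R7, [R6]: R7=M[0]=13
after AND R3, R7: R3=1&13=1
after ADD R6, 4: R6=0+4=4
after SUB R5, 2: R5=6-2=4
CMP R5, 0  (cmp 4,0)
JGT L2: taken
after LOAD R7, [R6]: R7=M[4]=-1
after AND R3, R7: R3=1&(-1)=1
after ADD R6, 4: R6=4+4=8
after SUB R5, 2: R5=4-2=2
CMP R5, 0  (cmp 2,0)
JGT L2: taken
after LOAD R7, [R6]: R7=M[8]=0
after AND R3, R7: R3=1&0=0
after ADD R6, 4: R6=8+4=12
after SUB R5, 2: R5=2-2=0
CMP R5, 0  (cmp 0,0)
JGT L2: not taken
STORE R7, [8] → M[8]=0
halt.
Total executed instructions: 24.

24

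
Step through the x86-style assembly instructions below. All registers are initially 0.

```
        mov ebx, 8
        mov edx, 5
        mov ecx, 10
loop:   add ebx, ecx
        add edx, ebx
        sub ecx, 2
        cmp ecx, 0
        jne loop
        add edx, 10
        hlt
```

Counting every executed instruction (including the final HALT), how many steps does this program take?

mov ebx, 8 → ebx=8
mov edx, 5 → edx=5
mov ecx, 10 → ecx=10
add ebx, ecx → ebx=8+10=18
add edx, ebx → edx=5+18=23
sub ecx, 2 → ecx=10-2=8
cmp ecx, 0  (cmp 8,0)
jne loop: taken
add ebx, ecx → ebx=18+8=26
add edx, ebx → edx=23+26=49
sub ecx, 2 → ecx=8-2=6
cmp ecx, 0  (cmp 6,0)
jne loop: taken
add ebx, ecx → ebx=26+6=32
add edx, ebx → edx=49+32=81
sub ecx, 2 → ecx=6-2=4
cmp ecx, 0  (cmp 4,0)
jne loop: taken
add ebx, ecx → ebx=32+4=36
add edx, ebx → edx=81+36=117
sub ecx, 2 → ecx=4-2=2
cmp ecx, 0  (cmp 2,0)
jne loop: taken
add ebx, ecx → ebx=36+2=38
add edx, ebx → edx=117+38=155
sub ecx, 2 → ecx=2-2=0
cmp ecx, 0  (cmp 0,0)
jne loop: not taken
add edx, 10 → edx=155+10=165
halt.
Total executed instructions: 30.

30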